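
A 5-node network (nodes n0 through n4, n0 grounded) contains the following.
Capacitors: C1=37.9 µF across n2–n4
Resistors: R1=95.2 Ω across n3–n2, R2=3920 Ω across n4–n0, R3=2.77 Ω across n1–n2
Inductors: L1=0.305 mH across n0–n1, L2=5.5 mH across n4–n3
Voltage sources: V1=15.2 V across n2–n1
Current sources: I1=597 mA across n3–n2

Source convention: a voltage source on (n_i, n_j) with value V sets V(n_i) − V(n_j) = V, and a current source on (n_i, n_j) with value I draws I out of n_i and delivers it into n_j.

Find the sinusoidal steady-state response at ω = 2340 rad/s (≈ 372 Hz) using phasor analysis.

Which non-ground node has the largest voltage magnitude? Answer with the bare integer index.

4

Element admittances at ω=2340 rad/s:
  Y(C1) = 0.000+0.08869j S between n2,n4
  Y(R1) = 0.01050+0.000j S between n3,n2
  Y(L1) = 0.000-1.401j S between n0,n1
  Y(L2) = 0.000-0.07770j S between n4,n3
  Y(R2) = 0.0002551+0.000j S between n4,n0
  Y(R3) = 0.3610+0.000j S between n1,n2
  V1: constraint V(n2)−V(n1) = 15.2
  I1: injects 0.597 A into n2 (from n3)
Assemble and solve the 5×5 MNA system:
  V(n1)=0.001232-0.002784j  V(n2)=15.20-0.002784j  V(n3)=15.17-0.9100j  V(n4)=15.29+6.769j
  i(V1)=-5.491-0.001727j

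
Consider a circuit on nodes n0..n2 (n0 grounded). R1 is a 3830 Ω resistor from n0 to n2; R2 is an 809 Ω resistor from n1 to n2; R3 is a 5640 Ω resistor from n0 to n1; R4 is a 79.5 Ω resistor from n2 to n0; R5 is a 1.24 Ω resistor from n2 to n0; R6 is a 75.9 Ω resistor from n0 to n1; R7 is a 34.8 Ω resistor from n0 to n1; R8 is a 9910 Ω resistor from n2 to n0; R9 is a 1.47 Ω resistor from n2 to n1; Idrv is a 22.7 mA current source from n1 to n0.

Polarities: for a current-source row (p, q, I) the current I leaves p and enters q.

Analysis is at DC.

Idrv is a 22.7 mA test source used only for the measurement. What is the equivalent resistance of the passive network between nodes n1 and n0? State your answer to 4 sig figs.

R_eq = 2.415 Ω

Apply KCL at each of the 2 non-ground nodes and solve the resulting linear system.
Node n1: branches {R2, R3, R6, R7, R9, Idrv} → V_1 = -0.05481
Node n2: branches {R1, R2, R4, R5, R8, R9} → V_2 = -0.02489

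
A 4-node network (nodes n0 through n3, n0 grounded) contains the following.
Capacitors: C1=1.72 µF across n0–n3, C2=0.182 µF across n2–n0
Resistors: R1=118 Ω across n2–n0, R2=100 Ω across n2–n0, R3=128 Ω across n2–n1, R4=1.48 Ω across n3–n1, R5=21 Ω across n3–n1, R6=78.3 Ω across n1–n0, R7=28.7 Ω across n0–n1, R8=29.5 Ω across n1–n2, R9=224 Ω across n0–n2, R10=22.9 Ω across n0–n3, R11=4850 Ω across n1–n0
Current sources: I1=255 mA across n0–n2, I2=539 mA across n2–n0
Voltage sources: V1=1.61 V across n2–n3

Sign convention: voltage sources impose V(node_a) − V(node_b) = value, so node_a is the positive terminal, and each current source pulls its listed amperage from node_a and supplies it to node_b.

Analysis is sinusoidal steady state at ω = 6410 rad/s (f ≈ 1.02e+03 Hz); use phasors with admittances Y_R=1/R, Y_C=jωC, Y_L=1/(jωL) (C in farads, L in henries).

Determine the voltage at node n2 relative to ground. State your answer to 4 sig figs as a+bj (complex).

-1.268+0.2976j V

Apply KCL at each of the 3 non-ground nodes and solve the resulting linear system.
Node n1: branches {R3, R4, R5, R6, R7, R8, R11} → V_1 = -2.626+0.2801j
Node n2: branches {R1, R2, R3, C2, I1, I2, R8, R9, V1} → V_2 = -1.268+0.2976j
Node n3: branches {C1, R4, R5, R10, V1} → V_3 = -2.878+0.2976j
Source currents: i(V1)=-0.3112-0.006077j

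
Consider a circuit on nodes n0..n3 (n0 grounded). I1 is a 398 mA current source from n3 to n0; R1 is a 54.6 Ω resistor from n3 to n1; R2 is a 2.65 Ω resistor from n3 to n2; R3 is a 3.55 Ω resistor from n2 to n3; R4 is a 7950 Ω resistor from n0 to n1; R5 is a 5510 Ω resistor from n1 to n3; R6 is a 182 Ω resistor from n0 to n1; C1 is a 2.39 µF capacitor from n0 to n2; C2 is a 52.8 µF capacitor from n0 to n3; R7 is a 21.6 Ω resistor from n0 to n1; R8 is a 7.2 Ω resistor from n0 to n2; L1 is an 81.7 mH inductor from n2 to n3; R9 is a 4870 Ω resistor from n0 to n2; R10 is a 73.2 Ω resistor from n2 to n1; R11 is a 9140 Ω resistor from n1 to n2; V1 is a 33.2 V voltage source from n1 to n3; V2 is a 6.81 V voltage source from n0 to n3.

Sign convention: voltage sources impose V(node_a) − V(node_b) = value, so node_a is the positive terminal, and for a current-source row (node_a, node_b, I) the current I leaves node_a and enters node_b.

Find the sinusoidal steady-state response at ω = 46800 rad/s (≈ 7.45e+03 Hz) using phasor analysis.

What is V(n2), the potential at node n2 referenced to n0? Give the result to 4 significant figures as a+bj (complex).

Element admittances at ω=46800 rad/s:
  I1: injects 0.398 A into n0 (from n3)
  Y(R1) = 0.01832+0.000j S between n3,n1
  Y(R2) = 0.3774+0.000j S between n3,n2
  Y(R3) = 0.2817+0.000j S between n2,n3
  Y(R4) = 0.0001258+0.000j S between n0,n1
  Y(R5) = 0.0001815+0.000j S between n1,n3
  Y(R6) = 0.005495+0.000j S between n0,n1
  Y(C1) = 0.000+0.1119j S between n0,n2
  Y(C2) = 0.000+2.471j S between n0,n3
  Y(R7) = 0.04630+0.000j S between n0,n1
  Y(R8) = 0.1389+0.000j S between n0,n2
  Y(L1) = 0.000-0.0002615j S between n2,n3
  Y(R9) = 0.0002053+0.000j S between n0,n2
  Y(R10) = 0.01366+0.000j S between n2,n1
  Y(R11) = 0.0001094+0.000j S between n1,n2
  V1: constraint V(n1)−V(n3) = 33.2
  V2: constraint V(n0)−V(n3) = 6.81
Assemble and solve the 5×5 MNA system:
  V(n1)=26.39+0.000j  V(n2)=-4.986+0.6874j  V(n3)=-6.810+0.000j
  i(V1)=-2.416+0.009467j  i(V2)=0.9977-17.29j

-4.986+0.6874j V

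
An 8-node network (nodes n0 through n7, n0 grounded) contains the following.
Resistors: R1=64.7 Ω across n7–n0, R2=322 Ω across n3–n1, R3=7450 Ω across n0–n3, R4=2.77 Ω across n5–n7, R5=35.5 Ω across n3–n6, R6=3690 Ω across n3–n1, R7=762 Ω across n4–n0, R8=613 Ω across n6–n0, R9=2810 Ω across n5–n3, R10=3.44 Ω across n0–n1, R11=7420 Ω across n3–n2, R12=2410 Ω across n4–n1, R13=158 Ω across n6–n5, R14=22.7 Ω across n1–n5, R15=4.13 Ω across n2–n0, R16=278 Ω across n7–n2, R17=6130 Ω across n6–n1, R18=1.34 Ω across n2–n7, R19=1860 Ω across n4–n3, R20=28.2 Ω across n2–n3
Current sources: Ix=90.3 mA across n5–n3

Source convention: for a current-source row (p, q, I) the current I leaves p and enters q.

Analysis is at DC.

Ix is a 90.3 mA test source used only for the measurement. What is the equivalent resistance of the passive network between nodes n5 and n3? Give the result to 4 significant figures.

R_eq = 24.33 Ω

Element admittances at DC:
  Y(R1) = 0.01546 S between n7,n0
  Y(R2) = 0.003106 S between n3,n1
  Y(R3) = 0.0001342 S between n0,n3
  Y(R4) = 0.3610 S between n5,n7
  Y(R5) = 0.02817 S between n3,n6
  Y(R6) = 0.0002710 S between n3,n1
  Y(R7) = 0.001312 S between n4,n0
  Y(R8) = 0.001631 S between n6,n0
  Y(R9) = 0.0003559 S between n5,n3
  Y(R10) = 0.2907 S between n0,n1
  Y(R11) = 0.0001348 S between n3,n2
  Y(R12) = 0.0004149 S between n4,n1
  Y(R13) = 0.006329 S between n6,n5
  Y(R14) = 0.04405 S between n1,n5
  Y(R15) = 0.2421 S between n2,n0
  Y(R16) = 0.003597 S between n7,n2
  Y(R17) = 0.0001631 S between n6,n1
  Y(R18) = 0.7463 S between n2,n7
  Y(R19) = 0.0005376 S between n4,n3
  Y(R20) = 0.03546 S between n2,n3
  Ix: injects 0.0903 A into n3 (from n5)
Assemble and solve the 7×7 MNA system:
  V(n1)=-0.01418  V(n2)=0.008778  V(n3)=1.931  V(n4)=0.4557  V(n5)=-0.2666  V(n6)=1.452  V(n7)=-0.07962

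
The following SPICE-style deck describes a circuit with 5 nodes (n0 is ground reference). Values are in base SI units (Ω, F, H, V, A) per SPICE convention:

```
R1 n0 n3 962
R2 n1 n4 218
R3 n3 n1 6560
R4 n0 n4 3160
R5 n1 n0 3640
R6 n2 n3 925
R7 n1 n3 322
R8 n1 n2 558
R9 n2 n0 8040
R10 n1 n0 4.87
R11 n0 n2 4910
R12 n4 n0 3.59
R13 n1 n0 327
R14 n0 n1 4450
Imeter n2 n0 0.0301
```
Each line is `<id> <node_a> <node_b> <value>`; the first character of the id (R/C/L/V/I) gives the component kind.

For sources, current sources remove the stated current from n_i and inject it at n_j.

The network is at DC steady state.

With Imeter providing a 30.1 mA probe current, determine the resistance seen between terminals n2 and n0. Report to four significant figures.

R_eq = 338.3 Ω

Apply KCL at each of the 4 non-ground nodes and solve the resulting linear system.
Node n1: branches {R2, R3, R5, R7, R8, R10, R13, R14} → V_1 = -0.1151
Node n2: branches {R6, R8, R9, R11, Imeter} → V_2 = -10.18
Node n3: branches {R1, R3, R6, R7} → V_3 = -2.116
Node n4: branches {R2, R4, R12} → V_4 = -0.001862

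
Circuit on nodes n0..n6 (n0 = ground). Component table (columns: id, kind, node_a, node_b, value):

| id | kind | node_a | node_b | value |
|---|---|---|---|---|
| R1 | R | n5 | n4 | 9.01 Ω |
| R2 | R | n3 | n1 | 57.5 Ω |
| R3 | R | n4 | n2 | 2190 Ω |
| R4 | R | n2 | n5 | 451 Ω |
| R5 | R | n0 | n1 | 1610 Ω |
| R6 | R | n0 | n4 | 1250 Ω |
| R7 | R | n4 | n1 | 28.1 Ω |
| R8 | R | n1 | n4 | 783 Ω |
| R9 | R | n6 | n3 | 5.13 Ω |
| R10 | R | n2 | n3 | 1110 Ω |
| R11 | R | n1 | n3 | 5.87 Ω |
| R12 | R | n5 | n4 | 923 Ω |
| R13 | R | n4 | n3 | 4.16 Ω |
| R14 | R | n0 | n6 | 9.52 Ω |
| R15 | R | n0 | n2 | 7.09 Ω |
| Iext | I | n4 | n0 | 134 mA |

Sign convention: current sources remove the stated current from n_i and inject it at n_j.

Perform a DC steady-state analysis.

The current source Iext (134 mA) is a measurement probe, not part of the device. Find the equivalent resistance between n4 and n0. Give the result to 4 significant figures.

Apply KCL at each of the 6 non-ground nodes and solve the resulting linear system.
Node n1: branches {R2, R5, R7, R8, R11} → V_1 = -1.882
Node n2: branches {R3, R4, R10, R15} → V_2 = -0.05269
Node n3: branches {R2, R9, R10, R11, R13} → V_3 = -1.810
Node n4: branches {R1, R3, R6, R7, R8, R12, R13, Iext} → V_4 = -2.276
Node n5: branches {R1, R4, R12} → V_5 = -2.232
Node n6: branches {R9, R14} → V_6 = -1.176

R_eq = 16.98 Ω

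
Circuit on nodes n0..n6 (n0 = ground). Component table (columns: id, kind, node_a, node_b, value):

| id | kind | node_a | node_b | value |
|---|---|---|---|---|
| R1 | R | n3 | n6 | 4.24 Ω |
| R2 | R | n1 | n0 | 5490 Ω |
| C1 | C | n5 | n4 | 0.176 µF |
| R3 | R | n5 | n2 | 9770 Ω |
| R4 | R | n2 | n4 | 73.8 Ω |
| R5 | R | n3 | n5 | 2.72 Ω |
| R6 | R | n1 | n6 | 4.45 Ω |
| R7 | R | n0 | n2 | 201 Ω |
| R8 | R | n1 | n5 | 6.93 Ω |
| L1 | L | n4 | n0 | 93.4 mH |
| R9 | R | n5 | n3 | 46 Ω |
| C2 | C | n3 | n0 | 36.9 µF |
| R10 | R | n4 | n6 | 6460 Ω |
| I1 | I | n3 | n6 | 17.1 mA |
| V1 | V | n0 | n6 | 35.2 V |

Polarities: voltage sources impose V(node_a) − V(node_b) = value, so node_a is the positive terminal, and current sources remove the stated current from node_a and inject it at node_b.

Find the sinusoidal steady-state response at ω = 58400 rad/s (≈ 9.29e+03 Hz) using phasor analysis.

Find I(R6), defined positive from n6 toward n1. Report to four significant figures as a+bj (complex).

Apply KCL at each of the 6 non-ground nodes and solve the resulting linear system.
Node n1: branches {R2, R6, R8} → V_1 = -24.16+1.563j
Node n2: branches {R3, R4, R7} → V_2 = -5.677+1.264j
Node n3: branches {R1, R5, R9, C2, I1} → V_3 = -0.7054+4.921j
Node n4: branches {C1, R4, L1, R10} → V_4 = -7.752+1.707j
Node n5: branches {C1, R3, R5, R8, R9} → V_5 = -7.003+3.998j
Node n6: branches {R1, R6, R10, I1, V1} → V_6 = -35.20+0.000j
Source currents: i(V1)=-10.64-1.512j

-2.480-0.3512j A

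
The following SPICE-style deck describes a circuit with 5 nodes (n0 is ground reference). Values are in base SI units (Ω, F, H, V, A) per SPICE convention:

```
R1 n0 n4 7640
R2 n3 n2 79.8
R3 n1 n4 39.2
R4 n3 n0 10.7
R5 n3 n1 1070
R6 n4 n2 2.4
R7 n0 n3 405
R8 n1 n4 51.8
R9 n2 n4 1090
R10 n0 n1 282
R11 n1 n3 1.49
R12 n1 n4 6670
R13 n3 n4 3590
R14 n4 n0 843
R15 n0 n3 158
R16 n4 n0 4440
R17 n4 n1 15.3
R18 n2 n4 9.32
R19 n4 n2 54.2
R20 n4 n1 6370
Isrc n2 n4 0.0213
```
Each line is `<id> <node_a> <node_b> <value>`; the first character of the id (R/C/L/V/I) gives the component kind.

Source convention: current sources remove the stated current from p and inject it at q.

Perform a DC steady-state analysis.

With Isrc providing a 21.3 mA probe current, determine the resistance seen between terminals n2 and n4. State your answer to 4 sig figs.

Element admittances at DC:
  Y(R1) = 0.0001309 S between n0,n4
  Y(R2) = 0.01253 S between n3,n2
  Y(R3) = 0.02551 S between n1,n4
  Y(R4) = 0.09346 S between n3,n0
  Y(R5) = 0.0009346 S between n3,n1
  Y(R6) = 0.4167 S between n4,n2
  Y(R7) = 0.002469 S between n0,n3
  Y(R8) = 0.01931 S between n1,n4
  Y(R9) = 0.0009174 S between n2,n4
  Y(R10) = 0.003546 S between n0,n1
  Y(R11) = 0.6711 S between n1,n3
  Y(R12) = 0.0001499 S between n1,n4
  Y(R13) = 0.0002786 S between n3,n4
  Y(R14) = 0.001186 S between n4,n0
  Y(R15) = 0.006329 S between n0,n3
  Y(R16) = 0.0002252 S between n4,n0
  Y(R17) = 0.06536 S between n4,n1
  Y(R18) = 0.1073 S between n2,n4
  Y(R19) = 0.01845 S between n4,n2
  Y(R20) = 0.0001570 S between n4,n1
  Isrc: injects 0.0213 A into n4 (from n2)
Assemble and solve the 4×4 MNA system:
  V(n1)=0.0005358  V(n2)=-0.03410  V(n3)=-8.377e-05  V(n4)=0.004322

R_eq = 1.804 Ω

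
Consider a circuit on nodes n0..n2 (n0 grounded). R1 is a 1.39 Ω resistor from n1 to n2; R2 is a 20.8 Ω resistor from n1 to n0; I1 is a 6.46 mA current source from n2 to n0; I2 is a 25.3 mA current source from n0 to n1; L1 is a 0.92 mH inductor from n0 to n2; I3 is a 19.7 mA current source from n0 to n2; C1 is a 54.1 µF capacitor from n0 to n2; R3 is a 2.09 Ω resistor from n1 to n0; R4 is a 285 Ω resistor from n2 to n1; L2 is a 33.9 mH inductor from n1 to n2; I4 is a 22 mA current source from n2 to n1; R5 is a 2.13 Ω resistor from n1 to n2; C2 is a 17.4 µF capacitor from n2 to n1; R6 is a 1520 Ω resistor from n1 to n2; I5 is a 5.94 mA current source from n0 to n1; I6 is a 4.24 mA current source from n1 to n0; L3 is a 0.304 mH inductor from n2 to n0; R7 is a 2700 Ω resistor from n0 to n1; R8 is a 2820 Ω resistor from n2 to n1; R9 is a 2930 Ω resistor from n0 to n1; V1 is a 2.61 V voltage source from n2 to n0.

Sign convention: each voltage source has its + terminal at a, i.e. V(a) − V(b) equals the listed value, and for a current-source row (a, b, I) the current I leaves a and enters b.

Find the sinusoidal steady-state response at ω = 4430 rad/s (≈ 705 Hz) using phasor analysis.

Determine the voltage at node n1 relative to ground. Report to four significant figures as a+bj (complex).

Apply KCL at each of the 2 non-ground nodes and solve the resulting linear system.
Node n1: branches {R1, R2, I2, R3, R4, L2, I4, R5, C2, R6, I5, I6, R7, R8, R9} → V_1 = 1.840+0.03151j
Node n2: branches {R1, I1, L1, I3, C1, R4, L2, I4, R5, C2, R6, L3, R8, V1} → V_2 = 2.610+0.000j
Source currents: i(V1)=-0.9299+1.936j

1.840+0.03151j V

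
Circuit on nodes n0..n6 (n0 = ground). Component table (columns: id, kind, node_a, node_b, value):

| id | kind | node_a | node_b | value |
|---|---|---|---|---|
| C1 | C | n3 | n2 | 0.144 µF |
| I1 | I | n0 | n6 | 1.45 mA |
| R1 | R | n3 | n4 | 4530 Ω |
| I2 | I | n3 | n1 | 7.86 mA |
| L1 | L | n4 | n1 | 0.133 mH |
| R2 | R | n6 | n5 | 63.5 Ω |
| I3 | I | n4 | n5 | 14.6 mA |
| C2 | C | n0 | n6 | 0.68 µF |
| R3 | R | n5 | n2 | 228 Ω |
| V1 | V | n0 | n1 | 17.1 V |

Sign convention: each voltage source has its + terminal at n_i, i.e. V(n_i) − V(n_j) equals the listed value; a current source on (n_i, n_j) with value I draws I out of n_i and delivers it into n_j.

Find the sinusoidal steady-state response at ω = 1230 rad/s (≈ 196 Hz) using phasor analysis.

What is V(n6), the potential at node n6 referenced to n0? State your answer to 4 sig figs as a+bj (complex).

Element admittances at ω=1230 rad/s:
  Y(C1) = 0.000+0.0001771j S between n3,n2
  I1: injects 0.00145 A into n6 (from n0)
  Y(R1) = 0.0002208+0.000j S between n3,n4
  I2: injects 0.00786 A into n1 (from n3)
  Y(L1) = 0.000-6.113j S between n4,n1
  Y(R2) = 0.01575+0.000j S between n6,n5
  I3: injects 0.0146 A into n5 (from n4)
  Y(C2) = 0.000+0.0008364j S between n0,n6
  Y(R3) = 0.004386+0.000j S between n5,n2
  V1: constraint V(n0)−V(n1) = 17.1
Assemble and solve the 7×7 MNA system:
  V(n1)=-17.10+0.000j  V(n2)=-5.379-13.68j  V(n3)=-27.50+17.74j  V(n4)=-17.10-0.002764j  V(n5)=-4.110-12.78j  V(n6)=-4.684-12.54j
  i(V1)=0.009035-0.003917j

-4.684-12.54j V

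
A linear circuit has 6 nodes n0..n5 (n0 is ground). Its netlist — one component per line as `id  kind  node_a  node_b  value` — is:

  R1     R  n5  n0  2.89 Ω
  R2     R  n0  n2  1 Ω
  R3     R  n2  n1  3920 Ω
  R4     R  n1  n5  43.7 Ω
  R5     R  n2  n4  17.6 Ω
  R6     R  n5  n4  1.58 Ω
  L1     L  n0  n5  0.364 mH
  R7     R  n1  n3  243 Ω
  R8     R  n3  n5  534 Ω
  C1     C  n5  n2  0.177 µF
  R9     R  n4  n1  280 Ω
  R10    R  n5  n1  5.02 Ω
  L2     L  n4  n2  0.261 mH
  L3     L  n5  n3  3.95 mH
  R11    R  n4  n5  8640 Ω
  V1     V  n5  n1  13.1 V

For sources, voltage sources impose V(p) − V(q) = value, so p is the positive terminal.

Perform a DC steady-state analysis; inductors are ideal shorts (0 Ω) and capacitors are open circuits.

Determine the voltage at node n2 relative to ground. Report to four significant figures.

-0.03062 V

MNA unknowns: 5 node voltages V₁..V_5 plus 4 source currents (L1, L2, L3, V1)
R1: Y=0.3460 on G[5,0]
R2: Y=1.000 on G[0,2]
R3: Y=0.0002551 on G[2,1]
R4: Y=0.02288 on G[1,5]
R5: Y=0.05682 on G[2,4]
R6: Y=0.6329 on G[5,4]
L1: row V0−V5=0, i_L1 at 0,5
R7: Y=0.004115 on G[1,3]
R8: Y=0.001873 on G[3,5]
C1: Y=0.000 on G[5,2]
R9: Y=0.003571 on G[4,1]
R10: Y=0.1992 on G[5,1]
L2: row V4−V2=0, i_L2 at 4,2
L3: row V5−V3=0, i_L3 at 5,3
R11: Y=0.0001157 on G[4,5]
V1: row V5−V1=13.1, i_V1 at 5,1
solve → V1=-13.10, V2=-0.03062, V3=0.000, V4=-0.03062, V5=0.000
aux → i_L1=-0.03062, i_L2=-0.02729, i_L3=0.05391, i_V1=-3.013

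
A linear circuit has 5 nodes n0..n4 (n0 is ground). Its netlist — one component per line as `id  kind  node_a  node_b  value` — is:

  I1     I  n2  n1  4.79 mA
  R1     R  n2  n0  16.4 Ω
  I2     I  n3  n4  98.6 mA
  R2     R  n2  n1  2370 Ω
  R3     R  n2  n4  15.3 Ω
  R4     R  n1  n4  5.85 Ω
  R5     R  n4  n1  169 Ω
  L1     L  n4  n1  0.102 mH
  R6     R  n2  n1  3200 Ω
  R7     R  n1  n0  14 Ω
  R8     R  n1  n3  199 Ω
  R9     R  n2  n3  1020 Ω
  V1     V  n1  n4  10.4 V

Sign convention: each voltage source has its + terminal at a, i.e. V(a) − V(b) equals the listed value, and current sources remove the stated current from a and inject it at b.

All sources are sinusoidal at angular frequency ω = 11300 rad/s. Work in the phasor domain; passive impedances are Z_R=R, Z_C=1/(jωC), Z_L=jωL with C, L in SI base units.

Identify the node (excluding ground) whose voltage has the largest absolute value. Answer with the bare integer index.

MNA unknowns: 4 node voltages V₁..V_4 plus 1 source current (V1)
I1: z[2]−=0.00479, z[1]+=0.00479
R1: Y=0.06098+0.000j on G[2,0]
I2: z[3]−=0.0986, z[4]+=0.0986
R2: Y=0.0004219+0.000j on G[2,1]
R3: Y=0.06536+0.000j on G[2,4]
R4: Y=0.1709+0.000j on G[1,4]
R5: Y=0.005917+0.000j on G[4,1]
L1: Y=0.000-0.8676j on G[4,1]
R6: Y=0.0003125+0.000j on G[2,1]
R7: Y=0.07143+0.000j on G[1,0]
R8: Y=0.005025+0.000j on G[1,3]
R9: Y=0.0009804+0.000j on G[2,3]
V1: row V1−V4=10.4, i_V1 at 1,4
solve → V1=3.233+0.000j, V2=-3.787+0.000j, V3=-14.33+0.000j, V4=-7.167+0.000j
aux → i_V1=-2.159+9.023j

3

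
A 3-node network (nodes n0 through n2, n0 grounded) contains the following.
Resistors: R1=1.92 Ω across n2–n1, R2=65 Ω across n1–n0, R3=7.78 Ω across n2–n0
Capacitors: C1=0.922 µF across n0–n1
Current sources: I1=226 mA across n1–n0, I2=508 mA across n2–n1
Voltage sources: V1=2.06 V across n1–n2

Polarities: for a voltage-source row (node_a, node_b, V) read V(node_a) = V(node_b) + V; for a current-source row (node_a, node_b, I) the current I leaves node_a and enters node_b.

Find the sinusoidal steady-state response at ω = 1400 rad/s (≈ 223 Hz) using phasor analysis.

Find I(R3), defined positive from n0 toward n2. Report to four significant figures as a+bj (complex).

Apply KCL at each of the 2 non-ground nodes and solve the resulting linear system.
Node n1: branches {R1, C1, R2, I1, I2, V1} → V_1 = 0.2694-0.002417j
Node n2: branches {R1, I2, R3, V1} → V_2 = -1.791-0.002417j
Source currents: i(V1)=-0.7951-0.0003106j

0.2301+0.0003106j A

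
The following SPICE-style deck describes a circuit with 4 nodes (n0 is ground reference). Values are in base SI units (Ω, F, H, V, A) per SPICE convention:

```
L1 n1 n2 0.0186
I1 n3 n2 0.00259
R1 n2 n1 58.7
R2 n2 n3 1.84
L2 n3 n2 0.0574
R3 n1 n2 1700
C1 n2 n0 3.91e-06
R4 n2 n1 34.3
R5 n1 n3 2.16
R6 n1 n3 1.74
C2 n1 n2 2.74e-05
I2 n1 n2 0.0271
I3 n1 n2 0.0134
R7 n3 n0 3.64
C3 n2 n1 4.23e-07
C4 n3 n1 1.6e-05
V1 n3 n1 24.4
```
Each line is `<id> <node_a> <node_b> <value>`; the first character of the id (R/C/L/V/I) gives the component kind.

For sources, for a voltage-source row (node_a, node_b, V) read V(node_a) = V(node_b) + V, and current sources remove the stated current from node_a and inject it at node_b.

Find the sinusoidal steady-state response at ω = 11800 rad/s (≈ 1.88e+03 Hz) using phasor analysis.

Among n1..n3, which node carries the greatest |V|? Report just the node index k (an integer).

MNA unknowns: 3 node voltages V₁..V_3 plus 1 source current (V1)
L1: Y=0.000-0.004556j on G[1,2]
I1: z[3]−=0.00259, z[2]+=0.00259
R1: Y=0.01704+0.000j on G[2,1]
R2: Y=0.5435+0.000j on G[2,3]
L2: Y=0.000-0.001476j on G[3,2]
R3: Y=0.0005882+0.000j on G[1,2]
C1: Y=0.000+0.04614j on G[2,0]
R4: Y=0.02915+0.000j on G[2,1]
R5: Y=0.4630+0.000j on G[1,3]
R6: Y=0.5747+0.000j on G[1,3]
C2: Y=0.000+0.3233j on G[1,2]
I2: z[1]−=0.0271, z[2]+=0.0271
I3: z[1]−=0.0134, z[2]+=0.0134
R7: Y=0.2747+0.000j on G[3,0]
C3: Y=0.000+0.004991j on G[2,1]
C4: Y=0.000+0.1888j on G[3,1]
V1: row V3−V1=24.4, i_V1 at 3,1
solve → V1=-25.64+1.421j, V2=-8.462-7.355j, V3=-1.235+1.421j
aux → i_V1=-28.92-9.756j

1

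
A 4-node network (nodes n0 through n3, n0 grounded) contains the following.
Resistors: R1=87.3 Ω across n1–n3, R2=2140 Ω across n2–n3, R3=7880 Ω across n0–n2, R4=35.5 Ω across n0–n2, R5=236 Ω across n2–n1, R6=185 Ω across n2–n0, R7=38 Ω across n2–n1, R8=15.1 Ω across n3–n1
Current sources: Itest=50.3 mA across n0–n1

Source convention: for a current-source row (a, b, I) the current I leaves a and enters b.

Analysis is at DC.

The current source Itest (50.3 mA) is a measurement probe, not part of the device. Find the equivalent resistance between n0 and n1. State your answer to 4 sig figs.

R_eq = 61.91 Ω

Element admittances at DC:
  Y(R1) = 0.01145 S between n1,n3
  Y(R2) = 0.0004673 S between n2,n3
  Y(R3) = 0.0001269 S between n0,n2
  Y(R4) = 0.02817 S between n0,n2
  Y(R5) = 0.004237 S between n2,n1
  Y(R6) = 0.005405 S between n2,n0
  Y(R7) = 0.02632 S between n2,n1
  Y(R8) = 0.06623 S between n3,n1
  Itest: injects 0.0503 A into n1 (from n0)
Assemble and solve the 3×3 MNA system:
  V(n1)=3.114  V(n2)=1.493  V(n3)=3.104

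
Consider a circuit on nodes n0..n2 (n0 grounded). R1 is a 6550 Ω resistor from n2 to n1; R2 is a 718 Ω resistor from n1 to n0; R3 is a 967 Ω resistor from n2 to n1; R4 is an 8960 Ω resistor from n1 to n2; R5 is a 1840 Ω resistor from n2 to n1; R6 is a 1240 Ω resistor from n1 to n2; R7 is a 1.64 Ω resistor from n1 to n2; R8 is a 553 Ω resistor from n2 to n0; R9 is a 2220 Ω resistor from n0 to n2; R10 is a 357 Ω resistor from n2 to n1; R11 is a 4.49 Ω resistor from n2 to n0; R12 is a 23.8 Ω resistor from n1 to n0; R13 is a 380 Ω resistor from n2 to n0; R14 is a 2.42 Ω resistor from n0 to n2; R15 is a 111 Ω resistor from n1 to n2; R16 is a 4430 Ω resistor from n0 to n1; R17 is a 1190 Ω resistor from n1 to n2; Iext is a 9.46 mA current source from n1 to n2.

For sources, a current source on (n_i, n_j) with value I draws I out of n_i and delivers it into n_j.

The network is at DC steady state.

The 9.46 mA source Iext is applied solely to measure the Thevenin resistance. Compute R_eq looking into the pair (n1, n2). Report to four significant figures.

R_eq = 1.502 Ω

MNA unknowns: 2 node voltages V₁..V_2
R1: Y=0.0001527 on G[2,1]
R2: Y=0.001393 on G[1,0]
R3: Y=0.001034 on G[2,1]
R4: Y=0.0001116 on G[1,2]
R5: Y=0.0005435 on G[2,1]
R6: Y=0.0008065 on G[1,2]
R7: Y=0.6098 on G[1,2]
R8: Y=0.001808 on G[2,0]
R9: Y=0.0004505 on G[0,2]
R10: Y=0.002801 on G[2,1]
R11: Y=0.2227 on G[2,0]
R12: Y=0.04202 on G[1,0]
R13: Y=0.002632 on G[2,0]
R14: Y=0.4132 on G[0,2]
R15: Y=0.009009 on G[1,2]
R16: Y=0.0002257 on G[0,1]
R17: Y=0.0008403 on G[1,2]
Iext: z[1]−=0.00946, z[2]+=0.00946
solve → V1=-0.01330, V2=0.0009057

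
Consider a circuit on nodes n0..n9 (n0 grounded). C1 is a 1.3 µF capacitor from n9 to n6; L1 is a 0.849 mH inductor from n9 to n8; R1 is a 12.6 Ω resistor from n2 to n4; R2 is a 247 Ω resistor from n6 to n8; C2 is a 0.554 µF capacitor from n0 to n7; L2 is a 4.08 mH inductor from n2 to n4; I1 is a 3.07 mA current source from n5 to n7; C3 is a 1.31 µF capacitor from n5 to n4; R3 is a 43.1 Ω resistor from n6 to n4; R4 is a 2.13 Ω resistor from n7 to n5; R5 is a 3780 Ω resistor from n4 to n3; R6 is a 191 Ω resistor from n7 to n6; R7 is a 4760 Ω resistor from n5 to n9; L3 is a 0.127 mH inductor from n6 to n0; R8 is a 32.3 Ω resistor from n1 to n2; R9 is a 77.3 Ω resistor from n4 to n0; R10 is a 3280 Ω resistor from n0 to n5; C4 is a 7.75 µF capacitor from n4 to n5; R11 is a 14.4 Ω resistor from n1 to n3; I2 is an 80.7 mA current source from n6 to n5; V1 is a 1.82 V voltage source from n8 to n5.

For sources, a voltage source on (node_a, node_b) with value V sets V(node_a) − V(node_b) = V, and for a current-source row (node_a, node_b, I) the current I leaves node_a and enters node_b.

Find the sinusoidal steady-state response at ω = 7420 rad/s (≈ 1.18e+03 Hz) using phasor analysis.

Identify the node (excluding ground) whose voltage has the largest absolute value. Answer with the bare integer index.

9

MNA unknowns: 9 node voltages V₁..V_9 plus 1 source current (V1)
C1: Y=0.000+0.009646j on G[9,6]
L1: Y=0.000-0.1587j on G[9,8]
R1: Y=0.07937+0.000j on G[2,4]
R2: Y=0.004049+0.000j on G[6,8]
C2: Y=0.000+0.004111j on G[0,7]
L2: Y=0.000-0.03303j on G[2,4]
I1: z[5]−=0.00307, z[7]+=0.00307
C3: Y=0.000+0.009720j on G[5,4]
R3: Y=0.02320+0.000j on G[6,4]
R4: Y=0.4695+0.000j on G[7,5]
R5: Y=0.0002646+0.000j on G[4,3]
R6: Y=0.005236+0.000j on G[7,6]
R7: Y=0.0002101+0.000j on G[5,9]
L3: Y=0.000-1.061j on G[6,0]
R8: Y=0.03096+0.000j on G[1,2]
R9: Y=0.01294+0.000j on G[4,0]
R10: Y=0.0003049+0.000j on G[0,5]
C4: Y=0.000+0.05751j on G[4,5]
R11: Y=0.06944+0.000j on G[1,3]
I2: z[6]−=0.0807, z[5]+=0.0807
V1: row V8−V5=1.82, i_V1 at 8,5
solve → V1=1.272-0.5836j, V2=1.272-0.5836j, V3=1.272-0.5836j, V4=1.272-0.5836j, V5=0.9659-1.269j, V6=-0.003796-0.02068j, V7=0.9507-1.263j, V8=2.786-1.269j, V9=2.966-1.353j
aux → i_V1=-0.02456-0.02358j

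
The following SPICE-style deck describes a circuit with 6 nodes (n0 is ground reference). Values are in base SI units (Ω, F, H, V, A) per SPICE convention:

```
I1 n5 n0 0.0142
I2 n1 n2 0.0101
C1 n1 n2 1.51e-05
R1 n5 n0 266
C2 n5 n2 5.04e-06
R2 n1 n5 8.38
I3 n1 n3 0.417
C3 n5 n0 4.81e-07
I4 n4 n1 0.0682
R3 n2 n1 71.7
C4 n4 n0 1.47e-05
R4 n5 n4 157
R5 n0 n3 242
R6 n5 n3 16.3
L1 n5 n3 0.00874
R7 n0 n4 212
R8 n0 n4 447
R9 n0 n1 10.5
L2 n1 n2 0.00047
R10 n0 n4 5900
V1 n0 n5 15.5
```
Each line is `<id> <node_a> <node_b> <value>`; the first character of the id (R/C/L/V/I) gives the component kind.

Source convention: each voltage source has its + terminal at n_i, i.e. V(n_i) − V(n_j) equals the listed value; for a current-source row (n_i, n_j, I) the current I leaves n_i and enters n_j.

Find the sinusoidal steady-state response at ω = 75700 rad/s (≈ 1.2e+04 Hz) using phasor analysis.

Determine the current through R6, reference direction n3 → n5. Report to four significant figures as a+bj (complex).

Apply KCL at each of the 5 non-ground nodes and solve the resulting linear system.
Node n1: branches {I2, C1, R2, I3, I4, R3, R9, L2} → V_1 = -13.60-2.513j
Node n2: branches {I2, C1, C2, R3, L2} → V_2 = -14.09-1.884j
Node n3: branches {I3, R5, R6, L1} → V_3 = -8.158+0.1695j
Node n4: branches {I4, C4, R4, R7, R8, R10} → V_4 = -0.001819+0.1500j
Node n5: branches {I1, R1, C2, R2, C3, R4, R6, L1, V1} → V_5 = -15.50+0.000j
Source currents: i(V1)=-1.539-0.8040j

0.4505+0.01040j A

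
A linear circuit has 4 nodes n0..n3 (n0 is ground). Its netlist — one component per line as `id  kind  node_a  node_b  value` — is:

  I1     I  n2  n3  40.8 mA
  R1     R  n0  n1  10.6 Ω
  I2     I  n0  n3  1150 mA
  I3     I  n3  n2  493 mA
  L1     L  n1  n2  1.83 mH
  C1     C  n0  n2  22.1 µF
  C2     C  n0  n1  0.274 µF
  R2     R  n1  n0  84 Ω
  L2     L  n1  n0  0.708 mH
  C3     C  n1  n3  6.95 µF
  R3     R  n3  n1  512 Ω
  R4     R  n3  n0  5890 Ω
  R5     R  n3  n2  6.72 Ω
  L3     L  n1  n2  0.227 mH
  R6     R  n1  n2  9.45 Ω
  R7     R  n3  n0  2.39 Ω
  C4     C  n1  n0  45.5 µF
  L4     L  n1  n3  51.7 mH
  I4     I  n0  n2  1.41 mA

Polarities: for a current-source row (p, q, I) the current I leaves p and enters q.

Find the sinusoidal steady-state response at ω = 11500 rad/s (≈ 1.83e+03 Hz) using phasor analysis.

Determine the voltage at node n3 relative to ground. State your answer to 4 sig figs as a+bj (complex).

MNA unknowns: 3 node voltages V₁..V_3
I1: z[2]−=0.0408, z[3]+=0.0408
R1: Y=0.09434+0.000j on G[0,1]
I2: z[0]−=1.15, z[3]+=1.15
I3: z[3]−=0.493, z[2]+=0.493
L1: Y=0.000-0.04752j on G[1,2]
C1: Y=0.000+0.2541j on G[0,2]
C2: Y=0.000+0.003151j on G[0,1]
R2: Y=0.01190+0.000j on G[1,0]
L2: Y=0.000-0.1228j on G[1,0]
C3: Y=0.000+0.07993j on G[1,3]
R3: Y=0.001953+0.000j on G[3,1]
R4: Y=0.0001698+0.000j on G[3,0]
R5: Y=0.1488+0.000j on G[3,2]
L3: Y=0.000-0.3831j on G[1,2]
R6: Y=0.1058+0.000j on G[1,2]
R7: Y=0.4184+0.000j on G[3,0]
C4: Y=0.000+0.5232j on G[1,0]
L4: Y=0.000-0.001682j on G[1,3]
I4: z[0]−=0.00141, z[2]+=0.00141
solve → V1=0.03235-1.155j, V2=0.8289-0.1012j, V3=1.568-0.2414j

1.568-0.2414j V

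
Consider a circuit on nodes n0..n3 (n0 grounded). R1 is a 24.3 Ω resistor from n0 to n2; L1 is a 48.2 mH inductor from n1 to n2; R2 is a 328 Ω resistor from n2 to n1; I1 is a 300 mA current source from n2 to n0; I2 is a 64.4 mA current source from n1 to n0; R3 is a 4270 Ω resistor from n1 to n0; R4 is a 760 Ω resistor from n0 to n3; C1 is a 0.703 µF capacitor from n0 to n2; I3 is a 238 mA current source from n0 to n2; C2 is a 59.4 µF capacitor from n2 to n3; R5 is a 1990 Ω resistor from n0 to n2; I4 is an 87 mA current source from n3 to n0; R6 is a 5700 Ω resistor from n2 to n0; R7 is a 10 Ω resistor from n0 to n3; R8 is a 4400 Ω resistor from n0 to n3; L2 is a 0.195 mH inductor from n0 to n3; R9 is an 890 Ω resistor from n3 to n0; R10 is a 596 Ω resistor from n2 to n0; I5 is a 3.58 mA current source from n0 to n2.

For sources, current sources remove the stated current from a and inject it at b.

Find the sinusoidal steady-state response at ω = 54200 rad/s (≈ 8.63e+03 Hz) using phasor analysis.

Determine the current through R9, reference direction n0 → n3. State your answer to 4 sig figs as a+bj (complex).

0.001367+0.0005384j A

Element admittances at ω=54200 rad/s:
  Y(R1) = 0.04115+0.000j S between n0,n2
  Y(L1) = 0.000-0.0003828j S between n1,n2
  Y(R2) = 0.003049+0.000j S between n2,n1
  I1: injects 0.3 A into n0 (from n2)
  I2: injects 0.0644 A into n0 (from n1)
  Y(R3) = 0.0002342+0.000j S between n1,n0
  Y(R4) = 0.001316+0.000j S between n0,n3
  Y(C1) = 0.000+0.03810j S between n0,n2
  I3: injects 0.238 A into n2 (from n0)
  Y(C2) = 0.000+3.219j S between n2,n3
  Y(R5) = 0.0005025+0.000j S between n0,n2
  I4: injects 0.087 A into n0 (from n3)
  Y(R6) = 0.0001754+0.000j S between n2,n0
  Y(R7) = 0.1000+0.000j S between n0,n3
  Y(R8) = 0.0002273+0.000j S between n0,n3
  Y(L2) = 0.000-0.09462j S between n0,n3
  Y(R9) = 0.001124+0.000j S between n3,n0
  Y(R10) = 0.001678+0.000j S between n2,n0
  I5: injects 0.00358 A into n2 (from n0)
Assemble and solve the 3×3 MNA system:
  V(n1)=-20.47-2.668j  V(n2)=-1.196-0.4533j  V(n3)=-1.217-0.4792j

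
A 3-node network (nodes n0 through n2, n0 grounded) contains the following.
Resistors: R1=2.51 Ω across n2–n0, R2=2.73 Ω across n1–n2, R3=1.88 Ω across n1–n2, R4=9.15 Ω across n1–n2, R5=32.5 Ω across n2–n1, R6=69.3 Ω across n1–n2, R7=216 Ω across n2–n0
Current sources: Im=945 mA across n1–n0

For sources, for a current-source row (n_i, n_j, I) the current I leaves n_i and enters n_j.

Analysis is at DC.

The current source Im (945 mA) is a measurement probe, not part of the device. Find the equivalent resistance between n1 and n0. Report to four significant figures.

R_eq = 3.431 Ω

Apply KCL at each of the 2 non-ground nodes and solve the resulting linear system.
Node n1: branches {R2, R3, R4, R5, R6, Im} → V_1 = -3.242
Node n2: branches {R1, R2, R3, R4, R5, R6, R7} → V_2 = -2.345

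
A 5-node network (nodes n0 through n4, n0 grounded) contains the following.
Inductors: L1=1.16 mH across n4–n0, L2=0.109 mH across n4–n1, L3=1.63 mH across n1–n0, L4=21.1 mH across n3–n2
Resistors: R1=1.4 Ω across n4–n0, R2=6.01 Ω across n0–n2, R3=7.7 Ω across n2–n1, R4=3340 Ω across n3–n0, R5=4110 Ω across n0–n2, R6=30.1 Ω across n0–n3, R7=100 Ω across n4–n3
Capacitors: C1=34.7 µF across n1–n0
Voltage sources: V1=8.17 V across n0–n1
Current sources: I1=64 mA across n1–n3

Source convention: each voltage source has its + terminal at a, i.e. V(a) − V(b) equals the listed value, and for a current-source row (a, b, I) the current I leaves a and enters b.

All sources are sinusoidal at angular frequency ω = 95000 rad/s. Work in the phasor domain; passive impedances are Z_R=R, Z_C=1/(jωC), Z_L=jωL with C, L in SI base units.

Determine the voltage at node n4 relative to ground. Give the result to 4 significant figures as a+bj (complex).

-0.1368+1.074j V

Apply KCL at each of the 4 non-ground nodes and solve the resulting linear system.
Node n1: branches {L2, R3, C1, L3, V1, I1} → V_1 = -8.170+0.000j
Node n2: branches {R2, R3, R5, L4} → V_2 = -3.578-0.008435j
Node n3: branches {R4, R6, L4, R7, I1} → V_3 = 1.436+0.3041j
Node n4: branches {L1, L2, R1, R7} → V_4 = -0.1368+1.074j
Source currents: i(V1)=-0.6360-26.10j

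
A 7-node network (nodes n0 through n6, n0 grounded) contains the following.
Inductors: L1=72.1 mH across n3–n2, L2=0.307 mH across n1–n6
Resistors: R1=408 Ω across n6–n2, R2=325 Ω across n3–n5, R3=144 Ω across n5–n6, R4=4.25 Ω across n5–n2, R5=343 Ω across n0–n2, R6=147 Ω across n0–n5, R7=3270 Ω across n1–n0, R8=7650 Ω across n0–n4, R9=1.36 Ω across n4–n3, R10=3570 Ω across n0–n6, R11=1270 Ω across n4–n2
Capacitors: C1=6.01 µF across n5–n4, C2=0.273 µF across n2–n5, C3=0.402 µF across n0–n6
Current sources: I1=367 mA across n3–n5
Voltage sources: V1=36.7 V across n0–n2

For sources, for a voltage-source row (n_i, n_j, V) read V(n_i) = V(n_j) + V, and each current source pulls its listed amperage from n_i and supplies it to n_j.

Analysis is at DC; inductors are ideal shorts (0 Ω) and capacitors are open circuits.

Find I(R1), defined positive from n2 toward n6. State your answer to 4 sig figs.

-0.009636 A

MNA unknowns: 6 node voltages V₁..V_6 plus 3 source currents (L1, L2, V1)
L1: row V3−V2=0, i_L1 at 3,2
R1: Y=0.002451 on G[6,2]
R2: Y=0.003077 on G[3,5]
R3: Y=0.006944 on G[5,6]
R4: Y=0.2353 on G[5,2]
C1: Y=0.000 on G[5,4]
C2: Y=0.000 on G[2,5]
L2: row V1−V6=0, i_L2 at 1,6
R5: Y=0.002915 on G[0,2]
C3: Y=0.000 on G[0,6]
I1: z[3]−=0.367, z[5]+=0.367
R6: Y=0.006803 on G[0,5]
R7: Y=0.0003058 on G[1,0]
R8: Y=0.0001307 on G[0,4]
R9: Y=0.7353 on G[4,3]
R10: Y=0.0002801 on G[0,6]
R11: Y=0.0007874 on G[4,2]
V1: row V0−V2=36.7, i_V1 at 0,2
solve → V1=-32.77, V2=-36.70, V3=-36.70, V4=-36.69, V5=-34.15, V6=-32.77
aux → i_L1=-0.3543, i_L2=0.01002, i_V1=-0.3633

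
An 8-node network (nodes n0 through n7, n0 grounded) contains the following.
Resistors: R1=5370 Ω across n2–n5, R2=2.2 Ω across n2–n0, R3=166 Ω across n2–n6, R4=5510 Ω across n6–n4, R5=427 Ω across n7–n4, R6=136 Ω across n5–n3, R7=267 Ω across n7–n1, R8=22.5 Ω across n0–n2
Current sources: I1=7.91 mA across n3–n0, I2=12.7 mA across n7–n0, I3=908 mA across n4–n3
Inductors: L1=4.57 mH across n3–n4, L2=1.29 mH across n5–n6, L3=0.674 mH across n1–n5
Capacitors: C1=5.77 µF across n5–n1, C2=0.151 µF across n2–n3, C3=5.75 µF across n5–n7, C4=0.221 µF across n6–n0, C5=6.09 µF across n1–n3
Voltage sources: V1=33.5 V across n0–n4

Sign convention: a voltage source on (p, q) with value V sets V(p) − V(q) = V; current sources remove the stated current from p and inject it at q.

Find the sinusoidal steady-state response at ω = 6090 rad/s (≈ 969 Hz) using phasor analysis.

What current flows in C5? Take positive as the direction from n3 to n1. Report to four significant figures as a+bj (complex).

-0.2432+0.1598j A

Element admittances at ω=6090 rad/s:
  Y(R1) = 0.0001862+0.000j S between n2,n5
  Y(R2) = 0.4545+0.000j S between n2,n0
  Y(R3) = 0.006024+0.000j S between n2,n6
  I1: injects 0.00791 A into n0 (from n3)
  Y(R4) = 0.0001815+0.000j S between n6,n4
  Y(L1) = 0.000-0.03593j S between n3,n4
  Y(R5) = 0.002342+0.000j S between n7,n4
  Y(C1) = 0.000+0.03514j S between n5,n1
  I2: injects 0.0127 A into n0 (from n7)
  Y(L2) = 0.000-0.1273j S between n5,n6
  Y(R6) = 0.007353+0.000j S between n5,n3
  I3: injects 0.908 A into n3 (from n4)
  Y(C2) = 0.000+0.0009196j S between n2,n3
  Y(L3) = 0.000-0.2436j S between n1,n5
  Y(C3) = 0.000+0.03502j S between n5,n7
  Y(R7) = 0.003745+0.000j S between n7,n1
  Y(C4) = 0.000+0.001346j S between n6,n0
  Y(C5) = 0.000+0.03709j S between n1,n3
  Y(R8) = 0.04444+0.000j S between n0,n2
  V1: constraint V(n0)−V(n4) = 33.5
Assemble and solve the 8×8 MNA system:
  V(n1)=-32.98+25.35j  V(n2)=-0.4409+0.2957j  V(n3)=-28.68+31.91j  V(n4)=-33.50+0.000j  V(n5)=-32.19+26.54j  V(n6)=-31.16+28.29j  V(n7)=-34.13+26.74j
  i(V1)=-0.2375+0.1056j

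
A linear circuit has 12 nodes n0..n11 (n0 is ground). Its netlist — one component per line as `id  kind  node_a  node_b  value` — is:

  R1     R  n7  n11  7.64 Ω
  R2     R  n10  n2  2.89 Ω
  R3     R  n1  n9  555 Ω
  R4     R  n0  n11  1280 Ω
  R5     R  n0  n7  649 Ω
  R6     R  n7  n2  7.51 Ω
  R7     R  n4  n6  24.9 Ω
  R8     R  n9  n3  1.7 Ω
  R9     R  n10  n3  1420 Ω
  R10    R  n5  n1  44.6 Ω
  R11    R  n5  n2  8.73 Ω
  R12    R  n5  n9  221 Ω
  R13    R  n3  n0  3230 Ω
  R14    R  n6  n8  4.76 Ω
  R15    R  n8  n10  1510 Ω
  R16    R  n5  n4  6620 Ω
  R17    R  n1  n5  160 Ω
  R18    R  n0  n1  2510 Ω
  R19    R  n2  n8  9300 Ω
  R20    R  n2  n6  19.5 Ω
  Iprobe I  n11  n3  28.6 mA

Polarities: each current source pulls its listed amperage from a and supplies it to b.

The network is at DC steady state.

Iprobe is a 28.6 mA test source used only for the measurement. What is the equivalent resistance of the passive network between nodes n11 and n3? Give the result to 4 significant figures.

R_eq = 161.0 Ω

MNA unknowns: 11 node voltages V₁..V_11
R1: Y=0.1309 on G[7,11]
R2: Y=0.3460 on G[10,2]
R3: Y=0.001802 on G[1,9]
R4: Y=0.0007813 on G[0,11]
R5: Y=0.001541 on G[0,7]
R6: Y=0.1332 on G[7,2]
R7: Y=0.04016 on G[4,6]
R8: Y=0.5882 on G[9,3]
R9: Y=0.0007042 on G[10,3]
R10: Y=0.02242 on G[5,1]
R11: Y=0.1145 on G[5,2]
R12: Y=0.004525 on G[5,9]
R13: Y=0.0003096 on G[3,0]
R14: Y=0.2101 on G[6,8]
R15: Y=0.0006623 on G[8,10]
R16: Y=0.0001511 on G[5,4]
R17: Y=0.006250 on G[1,5]
R18: Y=0.0003984 on G[0,1]
R19: Y=0.0001075 on G[2,8]
R20: Y=0.05128 on G[2,6]
Iprobe: z[11]−=0.0286, z[3]+=0.0286
solve → V1=0.1695, V2=-0.2732, V3=3.911, V4=-0.2717, V5=-0.06063, V6=-0.2725, V7=-0.4784, V8=-0.2725, V9=3.869, V10=-0.2647, V11=-0.6928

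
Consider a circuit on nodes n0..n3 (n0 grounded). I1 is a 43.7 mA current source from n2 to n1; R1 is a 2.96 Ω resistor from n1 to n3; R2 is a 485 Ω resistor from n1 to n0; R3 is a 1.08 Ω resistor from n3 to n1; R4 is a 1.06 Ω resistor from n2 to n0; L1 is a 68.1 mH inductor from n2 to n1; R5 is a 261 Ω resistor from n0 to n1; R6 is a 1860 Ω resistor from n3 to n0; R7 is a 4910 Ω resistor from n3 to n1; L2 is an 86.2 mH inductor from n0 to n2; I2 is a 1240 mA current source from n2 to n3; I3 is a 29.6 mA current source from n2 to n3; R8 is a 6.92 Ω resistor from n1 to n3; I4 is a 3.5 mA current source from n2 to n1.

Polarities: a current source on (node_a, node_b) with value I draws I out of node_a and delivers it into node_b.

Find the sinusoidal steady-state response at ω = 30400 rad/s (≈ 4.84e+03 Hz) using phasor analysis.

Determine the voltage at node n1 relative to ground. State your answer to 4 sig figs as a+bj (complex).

MNA unknowns: 3 node voltages V₁..V_3
I1: z[2]−=0.0437, z[1]+=0.0437
R1: Y=0.3378+0.000j on G[1,3]
R2: Y=0.002062+0.000j on G[1,0]
R3: Y=0.9259+0.000j on G[3,1]
R4: Y=0.9434+0.000j on G[2,0]
L1: Y=0.000-0.0004830j on G[2,1]
R5: Y=0.003831+0.000j on G[0,1]
R6: Y=0.0005376+0.000j on G[3,0]
R7: Y=0.0002037+0.000j on G[3,1]
L2: Y=0.000-0.0003816j on G[0,2]
I2: z[2]−=1.24, z[3]+=1.24
I3: z[2]−=0.0296, z[3]+=0.0296
R8: Y=0.1445+0.000j on G[1,3]
I4: z[2]−=0.0035, z[1]+=0.0035
solve → V1=203.5+15.39j, V2=-1.388-0.1055j, V3=204.4+15.39j

203.5+15.39j V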